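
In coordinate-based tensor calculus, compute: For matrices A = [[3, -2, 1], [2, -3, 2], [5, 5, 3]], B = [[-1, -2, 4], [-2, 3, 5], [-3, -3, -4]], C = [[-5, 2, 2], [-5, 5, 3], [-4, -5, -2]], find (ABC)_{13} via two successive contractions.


(ABC)_{13} = sum_m (AB)_{1m} C_{m3}. First compute row 1 of AB.
(AB)_{11} = 3*-1 + -2*-2 + 1*-3 = -2
(AB)_{12} = 3*-2 + -2*3 + 1*-3 = -15
(AB)_{13} = 3*4 + -2*5 + 1*-4 = -2
Now contract with column 3 of C:
(AB)_{11} * C_{13} = -2 * 2 = -4
(AB)_{12} * C_{23} = -15 * 3 = -45
(AB)_{13} * C_{33} = -2 * -2 = 4
(ABC)_{13} = -4 + -45 + 4 = -45

-45


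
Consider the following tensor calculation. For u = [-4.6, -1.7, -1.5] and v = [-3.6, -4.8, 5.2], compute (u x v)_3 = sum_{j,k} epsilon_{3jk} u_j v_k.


(u x v)_3 = sum_{j,k} epsilon_{3jk} u_j v_k. Only permutations of (1,2,3) contribute; the two non-zero terms are:
eps_{312} u_1 v_2 = 1 * -4.6 * -4.8 = 22.08
eps_{321} u_2 v_1 = -1 * -1.7 * -3.6 = -6.12
(u x v)_3 = 15.96

15.96


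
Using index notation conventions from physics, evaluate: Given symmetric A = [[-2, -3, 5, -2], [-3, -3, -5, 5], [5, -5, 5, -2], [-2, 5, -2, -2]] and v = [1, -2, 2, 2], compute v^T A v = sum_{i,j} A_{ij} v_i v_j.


First compute Av:
(Av)_1 = -2*1 + -3*-2 + 5*2 + -2*2 = 10
(Av)_2 = -3*1 + -3*-2 + -5*2 + 5*2 = 3
(Av)_3 = 5*1 + -5*-2 + 5*2 + -2*2 = 21
(Av)_4 = -2*1 + 5*-2 + -2*2 + -2*2 = -20
Av = [10, 3, 21, -20]
Then v^T (Av) = 1*10 + -2*3 + 2*21 + 2*-20
= 10 + -6 + 42 + -40 = 6

6


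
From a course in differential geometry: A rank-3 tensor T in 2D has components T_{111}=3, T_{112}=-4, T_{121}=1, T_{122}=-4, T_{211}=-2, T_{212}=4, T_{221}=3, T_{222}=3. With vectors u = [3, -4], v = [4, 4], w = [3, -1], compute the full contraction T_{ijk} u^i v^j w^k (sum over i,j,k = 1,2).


S = sum over i,j,k of T_{ijk} u_i v_j w_k. Expanding all 8 terms:
T_{111}*u_1*v_1*w_1 = 3*3*4*3 = 108  (running total: 108)
T_{112}*u_1*v_1*w_2 = -4*3*4*-1 = 48  (running total: 156)
T_{121}*u_1*v_2*w_1 = 1*3*4*3 = 36  (running total: 192)
T_{122}*u_1*v_2*w_2 = -4*3*4*-1 = 48  (running total: 240)
T_{211}*u_2*v_1*w_1 = -2*-4*4*3 = 96  (running total: 336)
T_{212}*u_2*v_1*w_2 = 4*-4*4*-1 = 64  (running total: 400)
T_{221}*u_2*v_2*w_1 = 3*-4*4*3 = -144  (running total: 256)
T_{222}*u_2*v_2*w_2 = 3*-4*4*-1 = 48  (running total: 304)
S = 304

304


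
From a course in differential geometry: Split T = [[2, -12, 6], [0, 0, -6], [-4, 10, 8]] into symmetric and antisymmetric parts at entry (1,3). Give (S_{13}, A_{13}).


T_{13} = 6
T_{31} = -4
S_{13} = (6 + -4)/2 = 2/2 = 1
A_{13} = (6 - -4)/2 = 10/2 = 5
Check: S + A = 1 + 5 = 6 = T_{13}.

(1, 5)


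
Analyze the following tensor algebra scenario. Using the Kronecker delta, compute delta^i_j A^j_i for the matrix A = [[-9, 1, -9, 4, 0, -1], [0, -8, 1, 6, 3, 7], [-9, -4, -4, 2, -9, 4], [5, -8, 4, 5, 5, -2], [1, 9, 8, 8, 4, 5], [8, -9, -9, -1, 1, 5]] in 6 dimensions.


The contraction (trace) of a rank-2 tensor is the sum of its diagonal elements.
Diagonal entries: A[1,1] = -9, A[2,2] = -8, A[3,3] = -4, A[4,4] = 5, A[5,5] = 4, A[6,6] = 5
Tr(A) = -9 + -8 + -4 + 5 + 4 + 5 = -7

-7


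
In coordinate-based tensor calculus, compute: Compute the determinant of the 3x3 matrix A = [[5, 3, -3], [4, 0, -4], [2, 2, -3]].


Expanding along the first row, det(A) = a11*M_11 - a12*M_12 + a13*M_13, where M_1j is the (1,j) minor.
Minor M_11 = 0*-3 - -4*2 = 8
Minor M_12 = 4*-3 - -4*2 = -4
Minor M_13 = 4*2 - 0*2 = 8
det = 5*(8) - 3*(-4) + -3*(8)
    = 40 - -12 + -24
    = 28

28


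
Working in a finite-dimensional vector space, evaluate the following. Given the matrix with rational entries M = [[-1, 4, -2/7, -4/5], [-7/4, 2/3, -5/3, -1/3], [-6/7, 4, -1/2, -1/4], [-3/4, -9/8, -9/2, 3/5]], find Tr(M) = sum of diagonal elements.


The trace is the sum of diagonal entries.
Diagonal: M[1,1] = -1, M[2,2] = 2/3, M[3,3] = -1/2, M[4,4] = 3/5
Tr(M) = -1 + 2/3 + -1/2 + 3/5
Computing step by step:
After adding M[1,1]: -1
After adding M[2,2]: -1/3
After adding M[3,3]: -5/6
After adding M[4,4]: -7/30
Tr(M) = -7/30

-7/30


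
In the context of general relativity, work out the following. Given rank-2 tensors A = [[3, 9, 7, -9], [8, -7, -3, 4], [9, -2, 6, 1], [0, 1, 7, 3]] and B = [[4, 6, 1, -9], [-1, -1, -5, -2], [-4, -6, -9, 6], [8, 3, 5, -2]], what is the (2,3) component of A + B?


Tensor addition is component-wise: (A + B)_{ij} = A_{ij} + B_{ij}.
A_{23} = -3
B_{23} = -5
(A + B)_{23} = -3 + -5 = -8

-8


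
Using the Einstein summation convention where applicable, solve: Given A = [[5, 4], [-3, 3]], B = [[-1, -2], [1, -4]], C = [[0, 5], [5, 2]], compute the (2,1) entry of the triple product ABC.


(ABC)_{21} = sum_m (AB)_{2m} C_{m1}. First compute row 2 of AB.
(AB)_{21} = -3*-1 + 3*1 = 6
(AB)_{22} = -3*-2 + 3*-4 = -6
Now contract with column 1 of C:
(AB)_{21} * C_{11} = 6 * 0 = 0
(AB)_{22} * C_{21} = -6 * 5 = -30
(ABC)_{21} = 0 + -30 = -30

-30


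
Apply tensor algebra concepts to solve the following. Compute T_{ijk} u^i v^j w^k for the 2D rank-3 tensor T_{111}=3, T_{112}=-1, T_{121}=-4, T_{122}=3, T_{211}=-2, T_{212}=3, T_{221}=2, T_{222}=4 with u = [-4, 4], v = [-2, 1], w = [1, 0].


S = sum over i,j,k of T_{ijk} u_i v_j w_k. Expanding all 8 terms:
T_{111}*u_1*v_1*w_1 = 3*-4*-2*1 = 24  (running total: 24)
T_{112}*u_1*v_1*w_2 = -1*-4*-2*0 = 0  (running total: 24)
T_{121}*u_1*v_2*w_1 = -4*-4*1*1 = 16  (running total: 40)
T_{122}*u_1*v_2*w_2 = 3*-4*1*0 = 0  (running total: 40)
T_{211}*u_2*v_1*w_1 = -2*4*-2*1 = 16  (running total: 56)
T_{212}*u_2*v_1*w_2 = 3*4*-2*0 = 0  (running total: 56)
T_{221}*u_2*v_2*w_1 = 2*4*1*1 = 8  (running total: 64)
T_{222}*u_2*v_2*w_2 = 4*4*1*0 = 0  (running total: 64)
S = 64

64


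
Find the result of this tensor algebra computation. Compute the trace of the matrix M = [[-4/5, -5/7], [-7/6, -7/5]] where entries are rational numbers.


The trace is the sum of diagonal entries.
Diagonal: M[1,1] = -4/5, M[2,2] = -7/5
Tr(M) = -4/5 + -7/5
Computing step by step:
After adding M[1,1]: -4/5
After adding M[2,2]: -11/5
Tr(M) = -11/5

-11/5


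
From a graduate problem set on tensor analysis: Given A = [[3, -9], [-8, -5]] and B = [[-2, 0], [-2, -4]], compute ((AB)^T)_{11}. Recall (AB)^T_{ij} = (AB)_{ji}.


(AB)^T_{ij} = (AB)_{ji} = sum_k A_{jk} B_{ki}.
For i=1, j=1 we need (AB)_{11}:
A_{11} * B_{11} = 3 * -2 = -6
A_{12} * B_{21} = -9 * -2 = 18
Sum = -6 + 18 = 12

12


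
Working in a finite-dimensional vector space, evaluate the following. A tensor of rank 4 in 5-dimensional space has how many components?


The number of components of a rank-r tensor in d dimensions is d^r.
Here d = 5 and r = 4.
5^4 = 625

625


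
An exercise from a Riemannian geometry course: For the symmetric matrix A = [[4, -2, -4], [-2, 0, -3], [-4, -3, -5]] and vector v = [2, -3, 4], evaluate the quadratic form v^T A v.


First compute Av:
(Av)_1 = 4*2 + -2*-3 + -4*4 = -2
(Av)_2 = -2*2 + 0*-3 + -3*4 = -16
(Av)_3 = -4*2 + -3*-3 + -5*4 = -19
Av = [-2, -16, -19]
Then v^T (Av) = 2*-2 + -3*-16 + 4*-19
= -4 + 48 + -76 = -32

-32


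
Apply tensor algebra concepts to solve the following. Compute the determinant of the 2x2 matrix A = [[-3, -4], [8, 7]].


For a 2x2 matrix [[a, b], [c, d]], det = a*d - b*c.
a = -3, b = -4, c = 8, d = 7
a*d = -3 * 7 = -21
b*c = -4 * 8 = -32
det = -21 - -32 = 11

11


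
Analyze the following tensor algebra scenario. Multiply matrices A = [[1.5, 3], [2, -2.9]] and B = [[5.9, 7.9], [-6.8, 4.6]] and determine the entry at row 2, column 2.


(AB)_{ij} = sum_k A_{ik} B_{kj}.
For i=2, j=2:
A_{21} * B_{12} = 2 * 7.9 = 15.8
A_{22} * B_{22} = -2.9 * 4.6 = -13.34
Sum = 15.8 + -13.34 = 2.46

2.46


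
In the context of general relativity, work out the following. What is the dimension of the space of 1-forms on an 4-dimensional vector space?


The dimension of the space of p-forms on an n-dimensional space is C(n, p).
n = 4, p = 1
C(4, 1) = 4! / (1! * 3!) = 4

4


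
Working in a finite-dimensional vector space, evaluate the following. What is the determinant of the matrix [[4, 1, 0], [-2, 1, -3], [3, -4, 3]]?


Expanding along the first row, det(A) = a11*M_11 - a12*M_12 + a13*M_13, where M_1j is the (1,j) minor.
Minor M_11 = 1*3 - -3*-4 = -9
Minor M_12 = -2*3 - -3*3 = 3
Minor M_13 = -2*-4 - 1*3 = 5
det = 4*(-9) - 1*(3) + 0*(5)
    = -36 - 3 + 0
    = -39

-39


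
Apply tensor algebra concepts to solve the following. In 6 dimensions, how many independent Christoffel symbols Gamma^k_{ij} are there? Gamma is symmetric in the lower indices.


Christoffel symbols Gamma^k_{ij} are symmetric in i,j, so there are d * d(d+1)/2 independent symbols.
d = 6
d(d+1)/2 = 6 * 7 / 2 = 21
Total = 6 * 21 = 126

126


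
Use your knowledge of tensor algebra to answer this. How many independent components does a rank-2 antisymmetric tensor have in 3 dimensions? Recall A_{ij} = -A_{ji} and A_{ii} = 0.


An antisymmetric rank-2 tensor satisfies A_{ij} = -A_{ji}, so diagonal entries are zero.
The independent components are the upper-triangular entries: C(n, 2) = n(n-1)/2.
n = 3
C(3, 2) = 3 * 2 / 2 = 6 / 2 = 3

3


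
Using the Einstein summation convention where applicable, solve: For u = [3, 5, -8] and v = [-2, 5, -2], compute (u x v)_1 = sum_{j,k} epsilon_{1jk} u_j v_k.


(u x v)_1 = sum_{j,k} epsilon_{1jk} u_j v_k. Only permutations of (1,2,3) contribute; the two non-zero terms are:
eps_{123} u_2 v_3 = 1 * 5 * -2 = -10
eps_{132} u_3 v_2 = -1 * -8 * 5 = 40
(u x v)_1 = 30

30


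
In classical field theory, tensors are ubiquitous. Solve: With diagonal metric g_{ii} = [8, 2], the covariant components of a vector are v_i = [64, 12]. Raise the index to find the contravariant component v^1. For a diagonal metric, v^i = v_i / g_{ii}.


To raise an index with a diagonal metric: v^i = v_i / g_{ii}.
For index 1: v_1 = 64, g_{11} = 8
v^1 = 64 / 8 = 8

8


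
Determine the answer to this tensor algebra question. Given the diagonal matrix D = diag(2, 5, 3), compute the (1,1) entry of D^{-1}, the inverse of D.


For a diagonal matrix, the inverse has entries (D^{-1})_{ii} = 1/d_{ii}.
The diagonal entries are: d_{11} = 2, d_{22} = 5, d_{33} = 3
We need (D^{-1})_{11} = 1/d_{11} = 1/2 = 1/2

1/2


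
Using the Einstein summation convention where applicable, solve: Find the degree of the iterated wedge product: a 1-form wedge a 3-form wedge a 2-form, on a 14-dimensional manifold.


The degree of a wedge product is the sum of the degrees of the individual forms.
Degrees: 1, 3, 2
Total degree = 1 + 3 + 2 = 6

6


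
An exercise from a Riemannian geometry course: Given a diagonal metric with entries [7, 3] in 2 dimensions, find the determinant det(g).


For a diagonal metric, the determinant is the product of diagonal entries.
Diagonal entries: 7, 3
det(g) = 7 * 3 = 21

21


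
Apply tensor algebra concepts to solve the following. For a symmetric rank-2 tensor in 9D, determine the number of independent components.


A symmetric rank-2 tensor in d dimensions has d(d+1)/2 independent components.
d = 9
d(d+1)/2 = 9 * 10 / 2 = 90 / 2 = 45

45


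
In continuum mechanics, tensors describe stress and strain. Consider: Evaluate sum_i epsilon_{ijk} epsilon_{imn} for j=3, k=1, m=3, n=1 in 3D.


Using the identity: epsilon_{ijk} epsilon_{imn} = delta_{jm} delta_{kn} - delta_{jn} delta_{km}.
delta_{33} = 1
delta_{11} = 1
delta_{31} = 0
delta_{13} = 0
Result = 1 * 1 - 0 * 0 = 1 - 0 = 1

1


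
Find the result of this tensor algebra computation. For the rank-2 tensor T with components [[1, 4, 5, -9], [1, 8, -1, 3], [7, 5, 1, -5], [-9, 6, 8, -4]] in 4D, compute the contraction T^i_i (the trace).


The contraction (trace) of a rank-2 tensor is the sum of its diagonal elements.
Diagonal entries: A[1,1] = 1, A[2,2] = 8, A[3,3] = 1, A[4,4] = -4
Tr(A) = 1 + 8 + 1 + -4 = 6

6


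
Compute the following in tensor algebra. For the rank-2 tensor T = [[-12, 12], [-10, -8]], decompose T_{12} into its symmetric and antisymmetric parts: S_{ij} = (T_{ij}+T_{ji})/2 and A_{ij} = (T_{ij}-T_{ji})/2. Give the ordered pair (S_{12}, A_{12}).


T_{12} = 12
T_{21} = -10
S_{12} = (12 + -10)/2 = 2/2 = 1
A_{12} = (12 - -10)/2 = 22/2 = 11
Check: S + A = 1 + 11 = 12 = T_{12}.

(1, 11)


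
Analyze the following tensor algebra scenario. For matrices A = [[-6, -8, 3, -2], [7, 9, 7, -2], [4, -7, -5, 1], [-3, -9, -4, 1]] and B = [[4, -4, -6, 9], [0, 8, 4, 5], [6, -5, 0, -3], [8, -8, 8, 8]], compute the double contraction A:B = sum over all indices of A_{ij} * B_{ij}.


A:B = sum over all i,j of A_{ij} * B_{ij}.
Row 1: -6*4=-24, -8*-4=32, 3*-6=-18, -2*9=-18 => row sum = -28
Row 2: 7*0=0, 9*8=72, 7*4=28, -2*5=-10 => row sum = 90
Row 3: 4*6=24, -7*-5=35, -5*0=0, 1*-3=-3 => row sum = 56
Row 4: -3*8=-24, -9*-8=72, -4*8=-32, 1*8=8 => row sum = 24
Total = -28 + 90 + 56 + 24 = 142

142


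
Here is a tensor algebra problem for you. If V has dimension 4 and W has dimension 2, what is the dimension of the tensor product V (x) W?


The dimension of a tensor product is the product of dimensions.
dim(V) = 4, dim(W) = 2
dim(V (x) W) = 4 * 2 = 8

8


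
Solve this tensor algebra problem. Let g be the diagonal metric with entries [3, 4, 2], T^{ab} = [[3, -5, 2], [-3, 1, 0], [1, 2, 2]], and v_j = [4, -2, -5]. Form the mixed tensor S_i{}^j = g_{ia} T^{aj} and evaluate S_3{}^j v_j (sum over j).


Step 1: lower the first index. For a diagonal metric, g_{ia} T^{aj} = g_{ii} T^{ij} (no sum on i).
g_{33} = 2
S_3{}^1 = 2 * T^{31} = 2 * 1 = 2
S_3{}^2 = 2 * T^{32} = 2 * 2 = 4
S_3{}^3 = 2 * T^{33} = 2 * 2 = 4
Step 2: contract S_3{}^j with v_j.
S_3{}^1 * v_1 = 2 * 4 = 8
S_3{}^2 * v_2 = 4 * -2 = -8
S_3{}^3 * v_3 = 4 * -5 = -20
Result = 8 + -8 + -20 = -20

-20


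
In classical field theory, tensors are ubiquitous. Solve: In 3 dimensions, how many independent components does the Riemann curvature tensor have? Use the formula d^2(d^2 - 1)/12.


The Riemann tensor in d dimensions has d^2(d^2 - 1)/12 independent components.
d = 3, so d^2 = 9
d^2 - 1 = 8
d^2(d^2 - 1) = 9 * 8 = 72
Divide by 12: 72 / 12 = 6

6


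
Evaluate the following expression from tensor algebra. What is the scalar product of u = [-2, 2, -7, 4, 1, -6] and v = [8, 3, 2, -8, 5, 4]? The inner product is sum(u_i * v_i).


The inner product u . v = sum of u_i * v_i.
Term-by-term: -2 * 8, 2 * 3, -7 * 2, 4 * -8, 1 * 5, -6 * 4
Products: -16, 6, -14, -32, 5, -24
Sum = -16 + 6 + -14 + -32 + 5 + -24 = -75

-75


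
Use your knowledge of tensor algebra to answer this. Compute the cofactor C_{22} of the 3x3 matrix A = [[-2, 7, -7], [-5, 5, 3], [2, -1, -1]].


To find cofactor C_{22}, delete row 2 and column 2.
The resulting 2x2 submatrix is: [[-2, -7], [2, -1]]
Minor M_{22} = -2*-1 - -7*2
  = 2 - -14 = 16
Sign = (-1)^(2+2) = (-1)^4 = 1
Cofactor C_{22} = 1 * 16 = 16

16


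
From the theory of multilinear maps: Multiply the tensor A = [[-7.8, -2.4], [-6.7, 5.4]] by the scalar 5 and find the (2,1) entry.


Scalar multiplication: (cA)_{ij} = c * A_{ij}.
c = 5
A_{21} = -6.7
(cA)_{21} = 5 * -6.7 = -33.5

-33.5


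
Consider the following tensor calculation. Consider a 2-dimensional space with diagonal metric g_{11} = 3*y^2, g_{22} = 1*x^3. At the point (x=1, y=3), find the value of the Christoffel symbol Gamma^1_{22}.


For a diagonal metric, Gamma^k_{ij} = (1/2) g^{kk} (dg_{ik}/dx_j + dg_{jk}/dx_i - dg_{ij}/dx_k).
The metric is diagonal, so g_{ab} = 0 for a != b.
At the given point: g_{11} = 27, g_{22} = 1
g^{11} = 1/27
dg_{21}/dx_2 = 0 (off-diagonal)
dg_{21}/dx_2 = 0 (off-diagonal)
dg_{22}/dx_1 = dg_{22}/dx_1 = 3
Numerator = 0 + 0 - 3 = -3
Gamma^1_{22} = -3 / (2 * 27) = -1/18

-1/18


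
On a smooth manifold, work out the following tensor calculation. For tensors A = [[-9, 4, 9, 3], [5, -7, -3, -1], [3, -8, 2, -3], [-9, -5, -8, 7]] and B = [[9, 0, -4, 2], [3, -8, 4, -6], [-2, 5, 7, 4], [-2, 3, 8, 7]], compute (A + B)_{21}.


Tensor addition is component-wise: (A + B)_{ij} = A_{ij} + B_{ij}.
A_{21} = 5
B_{21} = 3
(A + B)_{21} = 5 + 3 = 8

8


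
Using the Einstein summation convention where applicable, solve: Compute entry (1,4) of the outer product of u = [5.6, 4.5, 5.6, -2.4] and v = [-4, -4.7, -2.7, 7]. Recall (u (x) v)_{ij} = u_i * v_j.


The outer product entry T_{ij} = u_i * v_j.
We need i=1, j=4.
u_1 = 5.6, v_4 = 7
T_{1,4} = 5.6 * 7 = 39.2

39.2


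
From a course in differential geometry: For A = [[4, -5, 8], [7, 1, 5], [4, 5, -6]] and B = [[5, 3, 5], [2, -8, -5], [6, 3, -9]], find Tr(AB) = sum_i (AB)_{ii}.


Tr(AB) = sum_i (AB)_{ii} where (AB)_{ii} = sum_k A_{ik} B_{ki}.
(AB)_{11} = 4*5 + -5*2 + 8*6 = 58
(AB)_{22} = 7*3 + 1*-8 + 5*3 = 28
(AB)_{33} = 4*5 + 5*-5 + -6*-9 = 49
Tr(AB) = 58 + 28 + 49 = 135

135


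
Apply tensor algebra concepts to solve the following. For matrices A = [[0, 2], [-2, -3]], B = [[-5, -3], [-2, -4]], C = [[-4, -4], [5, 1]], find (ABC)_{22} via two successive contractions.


(ABC)_{22} = sum_m (AB)_{2m} C_{m2}. First compute row 2 of AB.
(AB)_{21} = -2*-5 + -3*-2 = 16
(AB)_{22} = -2*-3 + -3*-4 = 18
Now contract with column 2 of C:
(AB)_{21} * C_{12} = 16 * -4 = -64
(AB)_{22} * C_{22} = 18 * 1 = 18
(ABC)_{22} = -64 + 18 = -46

-46


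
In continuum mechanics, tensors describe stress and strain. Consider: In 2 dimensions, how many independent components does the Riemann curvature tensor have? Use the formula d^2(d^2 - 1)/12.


The Riemann tensor in d dimensions has d^2(d^2 - 1)/12 independent components.
d = 2, so d^2 = 4
d^2 - 1 = 3
d^2(d^2 - 1) = 4 * 3 = 12
Divide by 12: 12 / 12 = 1

1


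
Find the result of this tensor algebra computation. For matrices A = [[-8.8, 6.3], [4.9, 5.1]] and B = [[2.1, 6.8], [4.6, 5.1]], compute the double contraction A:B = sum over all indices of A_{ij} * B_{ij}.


A:B = sum over all i,j of A_{ij} * B_{ij}.
Row 1: -8.8*2.1=-18.48, 6.3*6.8=42.84 => row sum = 24.36
Row 2: 4.9*4.6=22.54, 5.1*5.1=26.01 => row sum = 48.55
Total = 24.36 + 48.55 = 72.91

72.91


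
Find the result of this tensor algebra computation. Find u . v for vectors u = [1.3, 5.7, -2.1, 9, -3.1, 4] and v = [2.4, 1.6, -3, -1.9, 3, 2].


The inner product u . v = sum of u_i * v_i.
Term-by-term: 1.3 * 2.4, 5.7 * 1.6, -2.1 * -3, 9 * -1.9, -3.1 * 3, 4 * 2
Products: 3.12, 9.12, 6.3, -17.1, -9.3, 8
Sum = 3.12 + 9.12 + 6.3 + -17.1 + -9.3 + 8 = 0.14

0.14


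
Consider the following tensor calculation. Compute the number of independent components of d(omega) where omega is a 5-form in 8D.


The exterior derivative of a p-form is a (p+1)-form.
Its number of independent components is C(n, p+1).
n = 8, p+1 = 6
C(8, 6) = 28

28


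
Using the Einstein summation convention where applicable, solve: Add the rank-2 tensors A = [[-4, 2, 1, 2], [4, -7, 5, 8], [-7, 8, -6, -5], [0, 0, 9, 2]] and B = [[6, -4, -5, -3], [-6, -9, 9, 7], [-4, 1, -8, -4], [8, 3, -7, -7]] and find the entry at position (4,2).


Tensor addition is component-wise: (A + B)_{ij} = A_{ij} + B_{ij}.
A_{42} = 0
B_{42} = 3
(A + B)_{42} = 0 + 3 = 3

3


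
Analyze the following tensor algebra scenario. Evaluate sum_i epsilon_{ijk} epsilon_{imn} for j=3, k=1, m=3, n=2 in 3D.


Using the identity: epsilon_{ijk} epsilon_{imn} = delta_{jm} delta_{kn} - delta_{jn} delta_{km}.
delta_{33} = 1
delta_{12} = 0
delta_{32} = 0
delta_{13} = 0
Result = 1 * 0 - 0 * 0 = 0 - 0 = 0

0


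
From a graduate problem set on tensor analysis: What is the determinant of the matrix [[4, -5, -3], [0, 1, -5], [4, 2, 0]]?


Expanding along the first row, det(A) = a11*M_11 - a12*M_12 + a13*M_13, where M_1j is the (1,j) minor.
Minor M_11 = 1*0 - -5*2 = 10
Minor M_12 = 0*0 - -5*4 = 20
Minor M_13 = 0*2 - 1*4 = -4
det = 4*(10) - -5*(20) + -3*(-4)
    = 40 - -100 + 12
    = 152

152


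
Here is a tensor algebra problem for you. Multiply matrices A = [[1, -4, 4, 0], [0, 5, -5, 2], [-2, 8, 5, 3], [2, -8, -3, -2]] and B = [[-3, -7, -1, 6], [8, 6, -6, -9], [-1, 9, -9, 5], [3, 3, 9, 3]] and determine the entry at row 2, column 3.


(AB)_{ij} = sum_k A_{ik} B_{kj}.
For i=2, j=3:
A_{21} * B_{13} = 0 * -1 = 0
A_{22} * B_{23} = 5 * -6 = -30
A_{23} * B_{33} = -5 * -9 = 45
A_{24} * B_{43} = 2 * 9 = 18
Sum = 0 + -30 + 45 + 18 = 33

33


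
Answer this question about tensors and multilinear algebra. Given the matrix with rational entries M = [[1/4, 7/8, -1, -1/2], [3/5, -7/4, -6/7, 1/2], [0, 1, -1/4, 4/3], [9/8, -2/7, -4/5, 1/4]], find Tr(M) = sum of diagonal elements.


The trace is the sum of diagonal entries.
Diagonal: M[1,1] = 1/4, M[2,2] = -7/4, M[3,3] = -1/4, M[4,4] = 1/4
Tr(M) = 1/4 + -7/4 + -1/4 + 1/4
Computing step by step:
After adding M[1,1]: 1/4
After adding M[2,2]: -3/2
After adding M[3,3]: -7/4
After adding M[4,4]: -3/2
Tr(M) = -3/2

-3/2


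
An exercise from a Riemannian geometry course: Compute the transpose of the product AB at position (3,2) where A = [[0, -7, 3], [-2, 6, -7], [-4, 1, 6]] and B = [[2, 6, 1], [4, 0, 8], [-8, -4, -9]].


(AB)^T_{ij} = (AB)_{ji} = sum_k A_{jk} B_{ki}.
For i=3, j=2 we need (AB)_{23}:
A_{21} * B_{13} = -2 * 1 = -2
A_{22} * B_{23} = 6 * 8 = 48
A_{23} * B_{33} = -7 * -9 = 63
Sum = -2 + 48 + 63 = 109

109


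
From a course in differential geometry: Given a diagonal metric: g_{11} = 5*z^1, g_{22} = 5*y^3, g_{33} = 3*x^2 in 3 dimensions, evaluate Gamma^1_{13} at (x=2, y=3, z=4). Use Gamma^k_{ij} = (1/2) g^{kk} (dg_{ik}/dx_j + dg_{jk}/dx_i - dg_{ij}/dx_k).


For a diagonal metric, Gamma^k_{ij} = (1/2) g^{kk} (dg_{ik}/dx_j + dg_{jk}/dx_i - dg_{ij}/dx_k).
The metric is diagonal, so g_{ab} = 0 for a != b.
At the given point: g_{11} = 20, g_{22} = 135, g_{33} = 12
g^{11} = 1/20
dg_{11}/dx_3 = dg_{11}/dx_3 = 5
dg_{31}/dx_1 = 0 (off-diagonal)
dg_{13}/dx_1 = 0 (off-diagonal)
Numerator = 5 + 0 - 0 = 5
Gamma^1_{13} = 5 / (2 * 20) = 1/8

1/8


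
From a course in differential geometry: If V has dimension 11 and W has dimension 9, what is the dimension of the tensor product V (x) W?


The dimension of a tensor product is the product of dimensions.
dim(V) = 11, dim(W) = 9
dim(V (x) W) = 11 * 9 = 99

99


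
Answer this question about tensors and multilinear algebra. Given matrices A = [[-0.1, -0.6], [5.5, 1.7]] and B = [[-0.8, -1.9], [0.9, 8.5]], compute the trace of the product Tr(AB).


Tr(AB) = sum_i (AB)_{ii} where (AB)_{ii} = sum_k A_{ik} B_{ki}.
(AB)_{11} = -0.1*-0.8 + -0.6*0.9 = -0.46
(AB)_{22} = 5.5*-1.9 + 1.7*8.5 = 4
Tr(AB) = -0.46 + 4 = 3.54

3.54


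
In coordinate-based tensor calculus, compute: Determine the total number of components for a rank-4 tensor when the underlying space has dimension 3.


The number of components of a rank-r tensor in d dimensions is d^r.
Here d = 3 and r = 4.
3^4 = 81

81


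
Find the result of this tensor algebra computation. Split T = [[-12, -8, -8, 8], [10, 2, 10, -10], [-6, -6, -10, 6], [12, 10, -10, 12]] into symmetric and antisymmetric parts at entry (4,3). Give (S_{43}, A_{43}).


T_{43} = -10
T_{34} = 6
S_{43} = (-10 + 6)/2 = -4/2 = -2
A_{43} = (-10 - 6)/2 = -16/2 = -8
Check: S + A = -2 + -8 = -10 = T_{43}.

(-2, -8)


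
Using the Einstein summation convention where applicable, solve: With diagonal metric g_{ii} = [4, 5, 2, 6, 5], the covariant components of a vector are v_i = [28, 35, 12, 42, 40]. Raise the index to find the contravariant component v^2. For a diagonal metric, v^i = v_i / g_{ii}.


To raise an index with a diagonal metric: v^i = v_i / g_{ii}.
For index 2: v_2 = 35, g_{22} = 5
v^2 = 35 / 5 = 7

7


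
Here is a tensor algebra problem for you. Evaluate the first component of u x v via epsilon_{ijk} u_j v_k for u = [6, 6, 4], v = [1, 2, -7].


(u x v)_1 = sum_{j,k} epsilon_{1jk} u_j v_k. Only permutations of (1,2,3) contribute; the two non-zero terms are:
eps_{123} u_2 v_3 = 1 * 6 * -7 = -42
eps_{132} u_3 v_2 = -1 * 4 * 2 = -8
(u x v)_1 = -50

-50


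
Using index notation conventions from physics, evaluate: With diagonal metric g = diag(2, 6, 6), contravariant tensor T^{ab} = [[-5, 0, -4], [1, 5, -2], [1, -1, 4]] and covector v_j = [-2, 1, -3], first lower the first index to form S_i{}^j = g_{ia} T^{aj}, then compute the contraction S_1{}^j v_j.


Step 1: lower the first index. For a diagonal metric, g_{ia} T^{aj} = g_{ii} T^{ij} (no sum on i).
g_{11} = 2
S_1{}^1 = 2 * T^{11} = 2 * -5 = -10
S_1{}^2 = 2 * T^{12} = 2 * 0 = 0
S_1{}^3 = 2 * T^{13} = 2 * -4 = -8
Step 2: contract S_1{}^j with v_j.
S_1{}^1 * v_1 = -10 * -2 = 20
S_1{}^2 * v_2 = 0 * 1 = 0
S_1{}^3 * v_3 = -8 * -3 = 24
Result = 20 + 0 + 24 = 44

44


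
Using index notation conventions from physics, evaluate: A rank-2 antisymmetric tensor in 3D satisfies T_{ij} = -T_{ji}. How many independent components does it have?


An antisymmetric rank-2 tensor satisfies A_{ij} = -A_{ji}, so diagonal entries are zero.
The independent components are the upper-triangular entries: C(n, 2) = n(n-1)/2.
n = 3
C(3, 2) = 3 * 2 / 2 = 6 / 2 = 3

3


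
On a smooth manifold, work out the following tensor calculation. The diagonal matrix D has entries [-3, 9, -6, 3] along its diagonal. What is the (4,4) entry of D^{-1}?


For a diagonal matrix, the inverse has entries (D^{-1})_{ii} = 1/d_{ii}.
The diagonal entries are: d_{11} = -3, d_{22} = 9, d_{33} = -6, d_{44} = 3
We need (D^{-1})_{44} = 1/d_{44} = 1/3 = 1/3

1/3


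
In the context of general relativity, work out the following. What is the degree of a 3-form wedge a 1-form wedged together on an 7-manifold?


The degree of a wedge product is the sum of the degrees of the individual forms.
Degrees: 3, 1
Total degree = 3 + 1 = 4

4


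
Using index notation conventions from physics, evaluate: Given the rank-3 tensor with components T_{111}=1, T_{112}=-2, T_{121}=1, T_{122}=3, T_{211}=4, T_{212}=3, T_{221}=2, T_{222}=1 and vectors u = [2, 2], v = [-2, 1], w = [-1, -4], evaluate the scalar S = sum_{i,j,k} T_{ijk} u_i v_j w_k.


S = sum over i,j,k of T_{ijk} u_i v_j w_k. Expanding all 8 terms:
T_{111}*u_1*v_1*w_1 = 1*2*-2*-1 = 4  (running total: 4)
T_{112}*u_1*v_1*w_2 = -2*2*-2*-4 = -32  (running total: -28)
T_{121}*u_1*v_2*w_1 = 1*2*1*-1 = -2  (running total: -30)
T_{122}*u_1*v_2*w_2 = 3*2*1*-4 = -24  (running total: -54)
T_{211}*u_2*v_1*w_1 = 4*2*-2*-1 = 16  (running total: -38)
T_{212}*u_2*v_1*w_2 = 3*2*-2*-4 = 48  (running total: 10)
T_{221}*u_2*v_2*w_1 = 2*2*1*-1 = -4  (running total: 6)
T_{222}*u_2*v_2*w_2 = 1*2*1*-4 = -8  (running total: -2)
S = -2

-2


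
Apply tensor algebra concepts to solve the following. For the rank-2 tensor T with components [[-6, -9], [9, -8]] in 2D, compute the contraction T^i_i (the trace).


The contraction (trace) of a rank-2 tensor is the sum of its diagonal elements.
Diagonal entries: A[1,1] = -6, A[2,2] = -8
Tr(A) = -6 + -8 = -14

-14


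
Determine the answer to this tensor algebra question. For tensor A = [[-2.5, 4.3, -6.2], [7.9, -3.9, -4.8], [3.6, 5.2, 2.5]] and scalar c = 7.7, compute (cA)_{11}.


Scalar multiplication: (cA)_{ij} = c * A_{ij}.
c = 7.7
A_{11} = -2.5
(cA)_{11} = 7.7 * -2.5 = -19.25

-19.25


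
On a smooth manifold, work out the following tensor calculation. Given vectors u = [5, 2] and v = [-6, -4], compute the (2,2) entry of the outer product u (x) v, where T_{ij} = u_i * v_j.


The outer product entry T_{ij} = u_i * v_j.
We need i=2, j=2.
u_2 = 2, v_2 = -4
T_{2,2} = 2 * -4 = -8

-8


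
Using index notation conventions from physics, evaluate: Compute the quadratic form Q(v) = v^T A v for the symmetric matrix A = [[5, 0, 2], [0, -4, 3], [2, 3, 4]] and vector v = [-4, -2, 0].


First compute Av:
(Av)_1 = 5*-4 + 0*-2 + 2*0 = -20
(Av)_2 = 0*-4 + -4*-2 + 3*0 = 8
(Av)_3 = 2*-4 + 3*-2 + 4*0 = -14
Av = [-20, 8, -14]
Then v^T (Av) = -4*-20 + -2*8 + 0*-14
= 80 + -16 + 0 = 64

64


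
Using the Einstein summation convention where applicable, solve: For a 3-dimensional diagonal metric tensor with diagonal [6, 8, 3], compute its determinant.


For a diagonal metric, the determinant is the product of diagonal entries.
Diagonal entries: 6, 8, 3
det(g) = 6 * 8 * 3 = 144

144


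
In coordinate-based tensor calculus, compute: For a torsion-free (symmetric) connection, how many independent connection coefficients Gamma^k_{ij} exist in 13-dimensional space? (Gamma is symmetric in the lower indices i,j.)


Christoffel symbols Gamma^k_{ij} are symmetric in i,j, so there are d * d(d+1)/2 independent symbols.
d = 13
d(d+1)/2 = 13 * 14 / 2 = 91
Total = 13 * 91 = 1183

1183


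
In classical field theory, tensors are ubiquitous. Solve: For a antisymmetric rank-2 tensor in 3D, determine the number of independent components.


A antisymmetric rank-2 tensor in d dimensions has d(d-1)/2 independent components.
d = 3
d(d-1)/2 = 3 * 2 / 2 = 6 / 2 = 3

3


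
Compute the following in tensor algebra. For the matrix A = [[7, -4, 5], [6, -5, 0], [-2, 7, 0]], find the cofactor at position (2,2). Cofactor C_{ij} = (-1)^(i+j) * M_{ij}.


To find cofactor C_{22}, delete row 2 and column 2.
The resulting 2x2 submatrix is: [[7, 5], [-2, 0]]
Minor M_{22} = 7*0 - 5*-2
  = 0 - -10 = 10
Sign = (-1)^(2+2) = (-1)^4 = 1
Cofactor C_{22} = 1 * 10 = 10

10


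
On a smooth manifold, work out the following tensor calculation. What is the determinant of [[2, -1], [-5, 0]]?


For a 2x2 matrix [[a, b], [c, d]], det = a*d - b*c.
a = 2, b = -1, c = -5, d = 0
a*d = 2 * 0 = 0
b*c = -1 * -5 = 5
det = 0 - 5 = -5

-5


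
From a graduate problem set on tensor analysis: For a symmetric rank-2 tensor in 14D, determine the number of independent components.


A symmetric rank-2 tensor in d dimensions has d(d+1)/2 independent components.
d = 14
d(d+1)/2 = 14 * 15 / 2 = 210 / 2 = 105

105


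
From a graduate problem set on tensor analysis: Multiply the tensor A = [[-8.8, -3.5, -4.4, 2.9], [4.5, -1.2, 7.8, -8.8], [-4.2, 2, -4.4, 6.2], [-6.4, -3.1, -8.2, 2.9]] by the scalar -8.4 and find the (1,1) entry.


Scalar multiplication: (cA)_{ij} = c * A_{ij}.
c = -8.4
A_{11} = -8.8
(cA)_{11} = -8.4 * -8.8 = 73.92

73.92


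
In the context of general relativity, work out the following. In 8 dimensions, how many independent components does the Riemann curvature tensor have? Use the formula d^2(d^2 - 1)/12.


The Riemann tensor in d dimensions has d^2(d^2 - 1)/12 independent components.
d = 8, so d^2 = 64
d^2 - 1 = 63
d^2(d^2 - 1) = 64 * 63 = 4032
Divide by 12: 4032 / 12 = 336

336


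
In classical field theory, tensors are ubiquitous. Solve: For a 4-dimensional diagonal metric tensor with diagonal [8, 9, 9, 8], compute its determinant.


For a diagonal metric, the determinant is the product of diagonal entries.
Diagonal entries: 8, 9, 9, 8
det(g) = 8 * 9 * 9 * 8 = 5184

5184


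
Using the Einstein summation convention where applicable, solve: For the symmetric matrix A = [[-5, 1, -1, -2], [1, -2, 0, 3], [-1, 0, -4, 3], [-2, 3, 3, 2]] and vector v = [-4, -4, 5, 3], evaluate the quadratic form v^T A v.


First compute Av:
(Av)_1 = -5*-4 + 1*-4 + -1*5 + -2*3 = 5
(Av)_2 = 1*-4 + -2*-4 + 0*5 + 3*3 = 13
(Av)_3 = -1*-4 + 0*-4 + -4*5 + 3*3 = -7
(Av)_4 = -2*-4 + 3*-4 + 3*5 + 2*3 = 17
Av = [5, 13, -7, 17]
Then v^T (Av) = -4*5 + -4*13 + 5*-7 + 3*17
= -20 + -52 + -35 + 51 = -56

-56


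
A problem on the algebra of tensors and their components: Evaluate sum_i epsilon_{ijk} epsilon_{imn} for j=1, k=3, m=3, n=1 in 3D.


Using the identity: epsilon_{ijk} epsilon_{imn} = delta_{jm} delta_{kn} - delta_{jn} delta_{km}.
delta_{13} = 0
delta_{31} = 0
delta_{11} = 1
delta_{33} = 1
Result = 0 * 0 - 1 * 1 = 0 - 1 = -1

-1


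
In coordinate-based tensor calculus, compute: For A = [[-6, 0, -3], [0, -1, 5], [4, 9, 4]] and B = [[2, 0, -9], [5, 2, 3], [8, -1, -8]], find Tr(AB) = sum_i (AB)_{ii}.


Tr(AB) = sum_i (AB)_{ii} where (AB)_{ii} = sum_k A_{ik} B_{ki}.
(AB)_{11} = -6*2 + 0*5 + -3*8 = -36
(AB)_{22} = 0*0 + -1*2 + 5*-1 = -7
(AB)_{33} = 4*-9 + 9*3 + 4*-8 = -41
Tr(AB) = -36 + -7 + -41 = -84

-84


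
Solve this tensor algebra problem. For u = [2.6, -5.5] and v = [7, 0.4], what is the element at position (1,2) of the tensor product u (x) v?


The outer product entry T_{ij} = u_i * v_j.
We need i=1, j=2.
u_1 = 2.6, v_2 = 0.4
T_{1,2} = 2.6 * 0.4 = 1.04

1.04


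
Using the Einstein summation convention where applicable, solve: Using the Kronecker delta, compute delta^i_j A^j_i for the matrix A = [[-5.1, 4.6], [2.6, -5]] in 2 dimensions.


The contraction (trace) of a rank-2 tensor is the sum of its diagonal elements.
Diagonal entries: A[1,1] = -5.1, A[2,2] = -5
Tr(A) = -5.1 + -5 = -10.1

-10.1


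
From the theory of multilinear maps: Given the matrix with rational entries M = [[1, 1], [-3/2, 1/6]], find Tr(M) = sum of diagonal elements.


The trace is the sum of diagonal entries.
Diagonal: M[1,1] = 1, M[2,2] = 1/6
Tr(M) = 1 + 1/6
Computing step by step:
After adding M[1,1]: 1
After adding M[2,2]: 7/6
Tr(M) = 7/6

7/6


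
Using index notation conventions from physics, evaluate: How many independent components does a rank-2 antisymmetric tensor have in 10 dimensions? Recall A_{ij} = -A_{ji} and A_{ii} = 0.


An antisymmetric rank-2 tensor satisfies A_{ij} = -A_{ji}, so diagonal entries are zero.
The independent components are the upper-triangular entries: C(n, 2) = n(n-1)/2.
n = 10
C(10, 2) = 10 * 9 / 2 = 90 / 2 = 45

45


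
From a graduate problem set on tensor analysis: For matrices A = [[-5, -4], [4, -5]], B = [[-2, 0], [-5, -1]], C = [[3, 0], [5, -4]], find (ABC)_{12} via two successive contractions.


(ABC)_{12} = sum_m (AB)_{1m} C_{m2}. First compute row 1 of AB.
(AB)_{11} = -5*-2 + -4*-5 = 30
(AB)_{12} = -5*0 + -4*-1 = 4
Now contract with column 2 of C:
(AB)_{11} * C_{12} = 30 * 0 = 0
(AB)_{12} * C_{22} = 4 * -4 = -16
(ABC)_{12} = 0 + -16 = -16

-16


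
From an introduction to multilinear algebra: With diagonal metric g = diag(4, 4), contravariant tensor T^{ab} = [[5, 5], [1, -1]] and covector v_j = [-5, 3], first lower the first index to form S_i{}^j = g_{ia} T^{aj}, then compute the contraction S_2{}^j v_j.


Step 1: lower the first index. For a diagonal metric, g_{ia} T^{aj} = g_{ii} T^{ij} (no sum on i).
g_{22} = 4
S_2{}^1 = 4 * T^{21} = 4 * 1 = 4
S_2{}^2 = 4 * T^{22} = 4 * -1 = -4
Step 2: contract S_2{}^j with v_j.
S_2{}^1 * v_1 = 4 * -5 = -20
S_2{}^2 * v_2 = -4 * 3 = -12
Result = -20 + -12 = -32

-32


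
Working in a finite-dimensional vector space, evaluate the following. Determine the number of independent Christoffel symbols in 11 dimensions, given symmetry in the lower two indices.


Christoffel symbols Gamma^k_{ij} are symmetric in i,j, so there are d * d(d+1)/2 independent symbols.
d = 11
d(d+1)/2 = 11 * 12 / 2 = 66
Total = 11 * 66 = 726

726


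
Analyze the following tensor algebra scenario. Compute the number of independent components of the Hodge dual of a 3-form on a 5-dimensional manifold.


The Hodge dual of a p-form on an n-dimensional manifold is an (n-p)-form.
n = 5, p = 3, so dual degree = 5 - 3 = 2
The number of components is C(n, n-p) = C(5, 2) = 10

10


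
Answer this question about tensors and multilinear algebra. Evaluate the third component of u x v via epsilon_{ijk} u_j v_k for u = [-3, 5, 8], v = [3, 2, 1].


(u x v)_3 = sum_{j,k} epsilon_{3jk} u_j v_k. Only permutations of (1,2,3) contribute; the two non-zero terms are:
eps_{312} u_1 v_2 = 1 * -3 * 2 = -6
eps_{321} u_2 v_1 = -1 * 5 * 3 = -15
(u x v)_3 = -21

-21


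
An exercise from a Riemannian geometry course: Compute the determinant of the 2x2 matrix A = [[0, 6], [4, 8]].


For a 2x2 matrix [[a, b], [c, d]], det = a*d - b*c.
a = 0, b = 6, c = 4, d = 8
a*d = 0 * 8 = 0
b*c = 6 * 4 = 24
det = 0 - 24 = -24

-24


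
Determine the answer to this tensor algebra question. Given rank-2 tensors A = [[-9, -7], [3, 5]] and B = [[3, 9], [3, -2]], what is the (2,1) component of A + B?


Tensor addition is component-wise: (A + B)_{ij} = A_{ij} + B_{ij}.
A_{21} = 3
B_{21} = 3
(A + B)_{21} = 3 + 3 = 6

6


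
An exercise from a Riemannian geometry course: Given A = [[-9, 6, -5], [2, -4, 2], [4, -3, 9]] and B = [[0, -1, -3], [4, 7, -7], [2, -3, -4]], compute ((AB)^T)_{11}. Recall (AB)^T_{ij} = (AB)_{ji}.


(AB)^T_{ij} = (AB)_{ji} = sum_k A_{jk} B_{ki}.
For i=1, j=1 we need (AB)_{11}:
A_{11} * B_{11} = -9 * 0 = 0
A_{12} * B_{21} = 6 * 4 = 24
A_{13} * B_{31} = -5 * 2 = -10
Sum = 0 + 24 + -10 = 14

14


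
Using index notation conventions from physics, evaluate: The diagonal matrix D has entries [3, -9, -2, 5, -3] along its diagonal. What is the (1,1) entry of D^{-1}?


For a diagonal matrix, the inverse has entries (D^{-1})_{ii} = 1/d_{ii}.
The diagonal entries are: d_{11} = 3, d_{22} = -9, d_{33} = -2, d_{44} = 5, d_{55} = -3
We need (D^{-1})_{11} = 1/d_{11} = 1/3 = 1/3

1/3


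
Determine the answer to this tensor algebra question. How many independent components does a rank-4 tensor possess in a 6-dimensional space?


The number of components of a rank-r tensor in d dimensions is d^r.
Here d = 6 and r = 4.
6^4 = 1296

1296


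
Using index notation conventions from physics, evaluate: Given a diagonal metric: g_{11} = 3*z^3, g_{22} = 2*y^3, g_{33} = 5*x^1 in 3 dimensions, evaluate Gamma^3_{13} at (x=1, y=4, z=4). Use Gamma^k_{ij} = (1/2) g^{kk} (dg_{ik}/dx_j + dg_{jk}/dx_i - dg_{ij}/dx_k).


For a diagonal metric, Gamma^k_{ij} = (1/2) g^{kk} (dg_{ik}/dx_j + dg_{jk}/dx_i - dg_{ij}/dx_k).
The metric is diagonal, so g_{ab} = 0 for a != b.
At the given point: g_{11} = 192, g_{22} = 128, g_{33} = 5
g^{33} = 1/5
dg_{13}/dx_3 = 0 (off-diagonal)
dg_{33}/dx_1 = dg_{33}/dx_1 = 5
dg_{13}/dx_3 = 0 (off-diagonal)
Numerator = 0 + 5 - 0 = 5
Gamma^3_{13} = 5 / (2 * 5) = 1/2

1/2


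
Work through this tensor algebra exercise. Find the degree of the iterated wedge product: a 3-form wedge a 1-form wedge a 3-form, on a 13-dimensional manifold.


The degree of a wedge product is the sum of the degrees of the individual forms.
Degrees: 3, 1, 3
Total degree = 3 + 1 + 3 = 7

7


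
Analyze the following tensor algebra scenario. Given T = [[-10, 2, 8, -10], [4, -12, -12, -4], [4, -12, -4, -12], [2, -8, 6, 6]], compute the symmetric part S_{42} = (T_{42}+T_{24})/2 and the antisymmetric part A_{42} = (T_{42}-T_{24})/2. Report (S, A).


T_{42} = -8
T_{24} = -4
S_{42} = (-8 + -4)/2 = -12/2 = -6
A_{42} = (-8 - -4)/2 = -4/2 = -2
Check: S + A = -6 + -2 = -8 = T_{42}.

(-6, -2)


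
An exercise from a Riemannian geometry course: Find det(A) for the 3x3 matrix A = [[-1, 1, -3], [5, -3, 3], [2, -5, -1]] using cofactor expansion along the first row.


Expanding along the first row, det(A) = a11*M_11 - a12*M_12 + a13*M_13, where M_1j is the (1,j) minor.
Minor M_11 = -3*-1 - 3*-5 = 18
Minor M_12 = 5*-1 - 3*2 = -11
Minor M_13 = 5*-5 - -3*2 = -19
det = -1*(18) - 1*(-11) + -3*(-19)
    = -18 - -11 + 57
    = 50

50


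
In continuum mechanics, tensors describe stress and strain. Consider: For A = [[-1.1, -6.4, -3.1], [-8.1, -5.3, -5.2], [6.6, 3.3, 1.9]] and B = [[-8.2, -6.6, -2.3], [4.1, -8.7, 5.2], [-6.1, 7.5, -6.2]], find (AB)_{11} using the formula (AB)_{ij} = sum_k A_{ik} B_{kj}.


(AB)_{ij} = sum_k A_{ik} B_{kj}.
For i=1, j=1:
A_{11} * B_{11} = -1.1 * -8.2 = 9.02
A_{12} * B_{21} = -6.4 * 4.1 = -26.24
A_{13} * B_{31} = -3.1 * -6.1 = 18.91
Sum = 9.02 + -26.24 + 18.91 = 1.69

1.69


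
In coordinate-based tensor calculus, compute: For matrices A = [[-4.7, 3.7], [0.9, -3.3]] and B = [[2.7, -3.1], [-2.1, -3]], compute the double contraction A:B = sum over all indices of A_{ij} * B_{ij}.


A:B = sum over all i,j of A_{ij} * B_{ij}.
Row 1: -4.7*2.7=-12.69, 3.7*-3.1=-11.47 => row sum = -24.16
Row 2: 0.9*-2.1=-1.89, -3.3*-3=9.9 => row sum = 8.01
Total = -24.16 + 8.01 = -16.15

-16.15


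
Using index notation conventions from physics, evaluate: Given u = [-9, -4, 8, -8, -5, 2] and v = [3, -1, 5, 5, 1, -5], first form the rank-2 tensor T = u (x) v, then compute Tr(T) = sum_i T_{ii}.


The outer product gives T_{ij} = u_i v_j.
The trace (contraction) is Tr(T) = sum_i T_{ii} = sum_i u_i v_i.
Diagonal entries:
T_{11} = u_1 * v_1 = -9 * 3 = -27
T_{22} = u_2 * v_2 = -4 * -1 = 4
T_{33} = u_3 * v_3 = 8 * 5 = 40
T_{44} = u_4 * v_4 = -8 * 5 = -40
T_{55} = u_5 * v_5 = -5 * 1 = -5
T_{66} = u_6 * v_6 = 2 * -5 = -10
Tr(T) = -27 + 4 + 40 + -40 + -5 + -10 = -38

-38
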